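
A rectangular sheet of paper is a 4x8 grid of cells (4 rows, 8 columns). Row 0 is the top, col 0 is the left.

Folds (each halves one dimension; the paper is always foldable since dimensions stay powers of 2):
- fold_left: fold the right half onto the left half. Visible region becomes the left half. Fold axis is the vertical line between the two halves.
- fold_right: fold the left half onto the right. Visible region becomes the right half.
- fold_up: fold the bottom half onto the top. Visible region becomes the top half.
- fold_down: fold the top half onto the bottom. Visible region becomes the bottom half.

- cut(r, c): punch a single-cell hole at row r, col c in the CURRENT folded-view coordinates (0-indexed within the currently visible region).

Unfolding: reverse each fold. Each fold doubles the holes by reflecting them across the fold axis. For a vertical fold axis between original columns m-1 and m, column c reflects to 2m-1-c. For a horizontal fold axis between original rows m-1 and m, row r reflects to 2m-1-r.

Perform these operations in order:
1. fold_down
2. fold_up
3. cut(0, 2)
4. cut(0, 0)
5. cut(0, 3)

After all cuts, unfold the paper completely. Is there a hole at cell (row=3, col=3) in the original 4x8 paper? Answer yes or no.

Answer: yes

Derivation:
Op 1 fold_down: fold axis h@2; visible region now rows[2,4) x cols[0,8) = 2x8
Op 2 fold_up: fold axis h@3; visible region now rows[2,3) x cols[0,8) = 1x8
Op 3 cut(0, 2): punch at orig (2,2); cuts so far [(2, 2)]; region rows[2,3) x cols[0,8) = 1x8
Op 4 cut(0, 0): punch at orig (2,0); cuts so far [(2, 0), (2, 2)]; region rows[2,3) x cols[0,8) = 1x8
Op 5 cut(0, 3): punch at orig (2,3); cuts so far [(2, 0), (2, 2), (2, 3)]; region rows[2,3) x cols[0,8) = 1x8
Unfold 1 (reflect across h@3): 6 holes -> [(2, 0), (2, 2), (2, 3), (3, 0), (3, 2), (3, 3)]
Unfold 2 (reflect across h@2): 12 holes -> [(0, 0), (0, 2), (0, 3), (1, 0), (1, 2), (1, 3), (2, 0), (2, 2), (2, 3), (3, 0), (3, 2), (3, 3)]
Holes: [(0, 0), (0, 2), (0, 3), (1, 0), (1, 2), (1, 3), (2, 0), (2, 2), (2, 3), (3, 0), (3, 2), (3, 3)]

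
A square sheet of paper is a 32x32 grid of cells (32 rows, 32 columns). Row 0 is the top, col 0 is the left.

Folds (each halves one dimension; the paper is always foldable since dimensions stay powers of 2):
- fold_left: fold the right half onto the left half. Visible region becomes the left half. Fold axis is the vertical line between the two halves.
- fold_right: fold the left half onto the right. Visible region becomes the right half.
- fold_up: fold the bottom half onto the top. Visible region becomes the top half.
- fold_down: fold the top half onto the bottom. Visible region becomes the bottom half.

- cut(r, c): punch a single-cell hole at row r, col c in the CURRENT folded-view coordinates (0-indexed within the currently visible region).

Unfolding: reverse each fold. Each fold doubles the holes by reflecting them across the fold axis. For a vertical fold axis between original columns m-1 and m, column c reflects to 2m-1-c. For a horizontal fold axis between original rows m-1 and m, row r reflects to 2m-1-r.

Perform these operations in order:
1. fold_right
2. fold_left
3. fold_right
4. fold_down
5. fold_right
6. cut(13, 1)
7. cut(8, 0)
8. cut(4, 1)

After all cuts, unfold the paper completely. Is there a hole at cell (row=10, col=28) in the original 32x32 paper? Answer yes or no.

Op 1 fold_right: fold axis v@16; visible region now rows[0,32) x cols[16,32) = 32x16
Op 2 fold_left: fold axis v@24; visible region now rows[0,32) x cols[16,24) = 32x8
Op 3 fold_right: fold axis v@20; visible region now rows[0,32) x cols[20,24) = 32x4
Op 4 fold_down: fold axis h@16; visible region now rows[16,32) x cols[20,24) = 16x4
Op 5 fold_right: fold axis v@22; visible region now rows[16,32) x cols[22,24) = 16x2
Op 6 cut(13, 1): punch at orig (29,23); cuts so far [(29, 23)]; region rows[16,32) x cols[22,24) = 16x2
Op 7 cut(8, 0): punch at orig (24,22); cuts so far [(24, 22), (29, 23)]; region rows[16,32) x cols[22,24) = 16x2
Op 8 cut(4, 1): punch at orig (20,23); cuts so far [(20, 23), (24, 22), (29, 23)]; region rows[16,32) x cols[22,24) = 16x2
Unfold 1 (reflect across v@22): 6 holes -> [(20, 20), (20, 23), (24, 21), (24, 22), (29, 20), (29, 23)]
Unfold 2 (reflect across h@16): 12 holes -> [(2, 20), (2, 23), (7, 21), (7, 22), (11, 20), (11, 23), (20, 20), (20, 23), (24, 21), (24, 22), (29, 20), (29, 23)]
Unfold 3 (reflect across v@20): 24 holes -> [(2, 16), (2, 19), (2, 20), (2, 23), (7, 17), (7, 18), (7, 21), (7, 22), (11, 16), (11, 19), (11, 20), (11, 23), (20, 16), (20, 19), (20, 20), (20, 23), (24, 17), (24, 18), (24, 21), (24, 22), (29, 16), (29, 19), (29, 20), (29, 23)]
Unfold 4 (reflect across v@24): 48 holes -> [(2, 16), (2, 19), (2, 20), (2, 23), (2, 24), (2, 27), (2, 28), (2, 31), (7, 17), (7, 18), (7, 21), (7, 22), (7, 25), (7, 26), (7, 29), (7, 30), (11, 16), (11, 19), (11, 20), (11, 23), (11, 24), (11, 27), (11, 28), (11, 31), (20, 16), (20, 19), (20, 20), (20, 23), (20, 24), (20, 27), (20, 28), (20, 31), (24, 17), (24, 18), (24, 21), (24, 22), (24, 25), (24, 26), (24, 29), (24, 30), (29, 16), (29, 19), (29, 20), (29, 23), (29, 24), (29, 27), (29, 28), (29, 31)]
Unfold 5 (reflect across v@16): 96 holes -> [(2, 0), (2, 3), (2, 4), (2, 7), (2, 8), (2, 11), (2, 12), (2, 15), (2, 16), (2, 19), (2, 20), (2, 23), (2, 24), (2, 27), (2, 28), (2, 31), (7, 1), (7, 2), (7, 5), (7, 6), (7, 9), (7, 10), (7, 13), (7, 14), (7, 17), (7, 18), (7, 21), (7, 22), (7, 25), (7, 26), (7, 29), (7, 30), (11, 0), (11, 3), (11, 4), (11, 7), (11, 8), (11, 11), (11, 12), (11, 15), (11, 16), (11, 19), (11, 20), (11, 23), (11, 24), (11, 27), (11, 28), (11, 31), (20, 0), (20, 3), (20, 4), (20, 7), (20, 8), (20, 11), (20, 12), (20, 15), (20, 16), (20, 19), (20, 20), (20, 23), (20, 24), (20, 27), (20, 28), (20, 31), (24, 1), (24, 2), (24, 5), (24, 6), (24, 9), (24, 10), (24, 13), (24, 14), (24, 17), (24, 18), (24, 21), (24, 22), (24, 25), (24, 26), (24, 29), (24, 30), (29, 0), (29, 3), (29, 4), (29, 7), (29, 8), (29, 11), (29, 12), (29, 15), (29, 16), (29, 19), (29, 20), (29, 23), (29, 24), (29, 27), (29, 28), (29, 31)]
Holes: [(2, 0), (2, 3), (2, 4), (2, 7), (2, 8), (2, 11), (2, 12), (2, 15), (2, 16), (2, 19), (2, 20), (2, 23), (2, 24), (2, 27), (2, 28), (2, 31), (7, 1), (7, 2), (7, 5), (7, 6), (7, 9), (7, 10), (7, 13), (7, 14), (7, 17), (7, 18), (7, 21), (7, 22), (7, 25), (7, 26), (7, 29), (7, 30), (11, 0), (11, 3), (11, 4), (11, 7), (11, 8), (11, 11), (11, 12), (11, 15), (11, 16), (11, 19), (11, 20), (11, 23), (11, 24), (11, 27), (11, 28), (11, 31), (20, 0), (20, 3), (20, 4), (20, 7), (20, 8), (20, 11), (20, 12), (20, 15), (20, 16), (20, 19), (20, 20), (20, 23), (20, 24), (20, 27), (20, 28), (20, 31), (24, 1), (24, 2), (24, 5), (24, 6), (24, 9), (24, 10), (24, 13), (24, 14), (24, 17), (24, 18), (24, 21), (24, 22), (24, 25), (24, 26), (24, 29), (24, 30), (29, 0), (29, 3), (29, 4), (29, 7), (29, 8), (29, 11), (29, 12), (29, 15), (29, 16), (29, 19), (29, 20), (29, 23), (29, 24), (29, 27), (29, 28), (29, 31)]

Answer: no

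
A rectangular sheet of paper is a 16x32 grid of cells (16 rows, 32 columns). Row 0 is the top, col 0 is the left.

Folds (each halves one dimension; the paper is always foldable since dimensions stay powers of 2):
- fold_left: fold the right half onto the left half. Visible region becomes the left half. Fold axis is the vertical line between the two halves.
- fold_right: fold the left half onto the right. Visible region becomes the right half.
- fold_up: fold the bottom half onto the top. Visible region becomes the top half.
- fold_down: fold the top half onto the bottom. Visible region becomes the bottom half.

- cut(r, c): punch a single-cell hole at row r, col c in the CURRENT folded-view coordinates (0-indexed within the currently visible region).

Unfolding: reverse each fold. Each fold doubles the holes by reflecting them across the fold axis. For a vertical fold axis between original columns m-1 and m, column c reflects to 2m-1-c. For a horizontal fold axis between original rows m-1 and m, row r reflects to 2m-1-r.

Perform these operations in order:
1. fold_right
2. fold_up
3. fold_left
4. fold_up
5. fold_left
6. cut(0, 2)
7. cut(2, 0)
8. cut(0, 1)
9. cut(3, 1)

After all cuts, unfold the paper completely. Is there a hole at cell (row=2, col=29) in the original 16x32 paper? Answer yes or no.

Op 1 fold_right: fold axis v@16; visible region now rows[0,16) x cols[16,32) = 16x16
Op 2 fold_up: fold axis h@8; visible region now rows[0,8) x cols[16,32) = 8x16
Op 3 fold_left: fold axis v@24; visible region now rows[0,8) x cols[16,24) = 8x8
Op 4 fold_up: fold axis h@4; visible region now rows[0,4) x cols[16,24) = 4x8
Op 5 fold_left: fold axis v@20; visible region now rows[0,4) x cols[16,20) = 4x4
Op 6 cut(0, 2): punch at orig (0,18); cuts so far [(0, 18)]; region rows[0,4) x cols[16,20) = 4x4
Op 7 cut(2, 0): punch at orig (2,16); cuts so far [(0, 18), (2, 16)]; region rows[0,4) x cols[16,20) = 4x4
Op 8 cut(0, 1): punch at orig (0,17); cuts so far [(0, 17), (0, 18), (2, 16)]; region rows[0,4) x cols[16,20) = 4x4
Op 9 cut(3, 1): punch at orig (3,17); cuts so far [(0, 17), (0, 18), (2, 16), (3, 17)]; region rows[0,4) x cols[16,20) = 4x4
Unfold 1 (reflect across v@20): 8 holes -> [(0, 17), (0, 18), (0, 21), (0, 22), (2, 16), (2, 23), (3, 17), (3, 22)]
Unfold 2 (reflect across h@4): 16 holes -> [(0, 17), (0, 18), (0, 21), (0, 22), (2, 16), (2, 23), (3, 17), (3, 22), (4, 17), (4, 22), (5, 16), (5, 23), (7, 17), (7, 18), (7, 21), (7, 22)]
Unfold 3 (reflect across v@24): 32 holes -> [(0, 17), (0, 18), (0, 21), (0, 22), (0, 25), (0, 26), (0, 29), (0, 30), (2, 16), (2, 23), (2, 24), (2, 31), (3, 17), (3, 22), (3, 25), (3, 30), (4, 17), (4, 22), (4, 25), (4, 30), (5, 16), (5, 23), (5, 24), (5, 31), (7, 17), (7, 18), (7, 21), (7, 22), (7, 25), (7, 26), (7, 29), (7, 30)]
Unfold 4 (reflect across h@8): 64 holes -> [(0, 17), (0, 18), (0, 21), (0, 22), (0, 25), (0, 26), (0, 29), (0, 30), (2, 16), (2, 23), (2, 24), (2, 31), (3, 17), (3, 22), (3, 25), (3, 30), (4, 17), (4, 22), (4, 25), (4, 30), (5, 16), (5, 23), (5, 24), (5, 31), (7, 17), (7, 18), (7, 21), (7, 22), (7, 25), (7, 26), (7, 29), (7, 30), (8, 17), (8, 18), (8, 21), (8, 22), (8, 25), (8, 26), (8, 29), (8, 30), (10, 16), (10, 23), (10, 24), (10, 31), (11, 17), (11, 22), (11, 25), (11, 30), (12, 17), (12, 22), (12, 25), (12, 30), (13, 16), (13, 23), (13, 24), (13, 31), (15, 17), (15, 18), (15, 21), (15, 22), (15, 25), (15, 26), (15, 29), (15, 30)]
Unfold 5 (reflect across v@16): 128 holes -> [(0, 1), (0, 2), (0, 5), (0, 6), (0, 9), (0, 10), (0, 13), (0, 14), (0, 17), (0, 18), (0, 21), (0, 22), (0, 25), (0, 26), (0, 29), (0, 30), (2, 0), (2, 7), (2, 8), (2, 15), (2, 16), (2, 23), (2, 24), (2, 31), (3, 1), (3, 6), (3, 9), (3, 14), (3, 17), (3, 22), (3, 25), (3, 30), (4, 1), (4, 6), (4, 9), (4, 14), (4, 17), (4, 22), (4, 25), (4, 30), (5, 0), (5, 7), (5, 8), (5, 15), (5, 16), (5, 23), (5, 24), (5, 31), (7, 1), (7, 2), (7, 5), (7, 6), (7, 9), (7, 10), (7, 13), (7, 14), (7, 17), (7, 18), (7, 21), (7, 22), (7, 25), (7, 26), (7, 29), (7, 30), (8, 1), (8, 2), (8, 5), (8, 6), (8, 9), (8, 10), (8, 13), (8, 14), (8, 17), (8, 18), (8, 21), (8, 22), (8, 25), (8, 26), (8, 29), (8, 30), (10, 0), (10, 7), (10, 8), (10, 15), (10, 16), (10, 23), (10, 24), (10, 31), (11, 1), (11, 6), (11, 9), (11, 14), (11, 17), (11, 22), (11, 25), (11, 30), (12, 1), (12, 6), (12, 9), (12, 14), (12, 17), (12, 22), (12, 25), (12, 30), (13, 0), (13, 7), (13, 8), (13, 15), (13, 16), (13, 23), (13, 24), (13, 31), (15, 1), (15, 2), (15, 5), (15, 6), (15, 9), (15, 10), (15, 13), (15, 14), (15, 17), (15, 18), (15, 21), (15, 22), (15, 25), (15, 26), (15, 29), (15, 30)]
Holes: [(0, 1), (0, 2), (0, 5), (0, 6), (0, 9), (0, 10), (0, 13), (0, 14), (0, 17), (0, 18), (0, 21), (0, 22), (0, 25), (0, 26), (0, 29), (0, 30), (2, 0), (2, 7), (2, 8), (2, 15), (2, 16), (2, 23), (2, 24), (2, 31), (3, 1), (3, 6), (3, 9), (3, 14), (3, 17), (3, 22), (3, 25), (3, 30), (4, 1), (4, 6), (4, 9), (4, 14), (4, 17), (4, 22), (4, 25), (4, 30), (5, 0), (5, 7), (5, 8), (5, 15), (5, 16), (5, 23), (5, 24), (5, 31), (7, 1), (7, 2), (7, 5), (7, 6), (7, 9), (7, 10), (7, 13), (7, 14), (7, 17), (7, 18), (7, 21), (7, 22), (7, 25), (7, 26), (7, 29), (7, 30), (8, 1), (8, 2), (8, 5), (8, 6), (8, 9), (8, 10), (8, 13), (8, 14), (8, 17), (8, 18), (8, 21), (8, 22), (8, 25), (8, 26), (8, 29), (8, 30), (10, 0), (10, 7), (10, 8), (10, 15), (10, 16), (10, 23), (10, 24), (10, 31), (11, 1), (11, 6), (11, 9), (11, 14), (11, 17), (11, 22), (11, 25), (11, 30), (12, 1), (12, 6), (12, 9), (12, 14), (12, 17), (12, 22), (12, 25), (12, 30), (13, 0), (13, 7), (13, 8), (13, 15), (13, 16), (13, 23), (13, 24), (13, 31), (15, 1), (15, 2), (15, 5), (15, 6), (15, 9), (15, 10), (15, 13), (15, 14), (15, 17), (15, 18), (15, 21), (15, 22), (15, 25), (15, 26), (15, 29), (15, 30)]

Answer: no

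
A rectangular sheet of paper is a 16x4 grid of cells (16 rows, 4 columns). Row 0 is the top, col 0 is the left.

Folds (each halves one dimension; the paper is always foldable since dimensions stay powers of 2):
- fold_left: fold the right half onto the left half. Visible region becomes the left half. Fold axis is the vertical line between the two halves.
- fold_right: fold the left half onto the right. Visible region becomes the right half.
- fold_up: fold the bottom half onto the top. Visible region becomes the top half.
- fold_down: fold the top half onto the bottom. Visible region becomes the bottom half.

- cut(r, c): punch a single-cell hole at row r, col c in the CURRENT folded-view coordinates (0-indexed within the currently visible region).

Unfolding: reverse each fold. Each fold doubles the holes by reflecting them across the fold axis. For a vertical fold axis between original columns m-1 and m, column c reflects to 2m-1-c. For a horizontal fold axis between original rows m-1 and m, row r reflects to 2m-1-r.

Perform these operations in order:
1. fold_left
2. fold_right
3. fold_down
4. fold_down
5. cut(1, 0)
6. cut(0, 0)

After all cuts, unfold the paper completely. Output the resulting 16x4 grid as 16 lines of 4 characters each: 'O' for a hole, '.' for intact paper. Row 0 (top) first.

Op 1 fold_left: fold axis v@2; visible region now rows[0,16) x cols[0,2) = 16x2
Op 2 fold_right: fold axis v@1; visible region now rows[0,16) x cols[1,2) = 16x1
Op 3 fold_down: fold axis h@8; visible region now rows[8,16) x cols[1,2) = 8x1
Op 4 fold_down: fold axis h@12; visible region now rows[12,16) x cols[1,2) = 4x1
Op 5 cut(1, 0): punch at orig (13,1); cuts so far [(13, 1)]; region rows[12,16) x cols[1,2) = 4x1
Op 6 cut(0, 0): punch at orig (12,1); cuts so far [(12, 1), (13, 1)]; region rows[12,16) x cols[1,2) = 4x1
Unfold 1 (reflect across h@12): 4 holes -> [(10, 1), (11, 1), (12, 1), (13, 1)]
Unfold 2 (reflect across h@8): 8 holes -> [(2, 1), (3, 1), (4, 1), (5, 1), (10, 1), (11, 1), (12, 1), (13, 1)]
Unfold 3 (reflect across v@1): 16 holes -> [(2, 0), (2, 1), (3, 0), (3, 1), (4, 0), (4, 1), (5, 0), (5, 1), (10, 0), (10, 1), (11, 0), (11, 1), (12, 0), (12, 1), (13, 0), (13, 1)]
Unfold 4 (reflect across v@2): 32 holes -> [(2, 0), (2, 1), (2, 2), (2, 3), (3, 0), (3, 1), (3, 2), (3, 3), (4, 0), (4, 1), (4, 2), (4, 3), (5, 0), (5, 1), (5, 2), (5, 3), (10, 0), (10, 1), (10, 2), (10, 3), (11, 0), (11, 1), (11, 2), (11, 3), (12, 0), (12, 1), (12, 2), (12, 3), (13, 0), (13, 1), (13, 2), (13, 3)]

Answer: ....
....
OOOO
OOOO
OOOO
OOOO
....
....
....
....
OOOO
OOOO
OOOO
OOOO
....
....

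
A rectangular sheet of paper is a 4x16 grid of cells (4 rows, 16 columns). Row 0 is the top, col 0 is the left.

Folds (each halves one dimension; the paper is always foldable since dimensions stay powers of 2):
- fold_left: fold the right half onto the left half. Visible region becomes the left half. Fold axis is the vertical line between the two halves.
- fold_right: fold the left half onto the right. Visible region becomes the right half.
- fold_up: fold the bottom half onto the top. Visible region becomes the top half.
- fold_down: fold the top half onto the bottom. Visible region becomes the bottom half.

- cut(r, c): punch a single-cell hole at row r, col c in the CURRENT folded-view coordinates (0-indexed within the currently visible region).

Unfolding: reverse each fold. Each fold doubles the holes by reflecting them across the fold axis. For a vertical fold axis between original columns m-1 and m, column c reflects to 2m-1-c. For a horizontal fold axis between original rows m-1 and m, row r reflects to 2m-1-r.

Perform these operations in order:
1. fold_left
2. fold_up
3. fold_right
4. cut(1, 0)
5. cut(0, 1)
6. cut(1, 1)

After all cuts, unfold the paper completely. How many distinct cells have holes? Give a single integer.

Answer: 24

Derivation:
Op 1 fold_left: fold axis v@8; visible region now rows[0,4) x cols[0,8) = 4x8
Op 2 fold_up: fold axis h@2; visible region now rows[0,2) x cols[0,8) = 2x8
Op 3 fold_right: fold axis v@4; visible region now rows[0,2) x cols[4,8) = 2x4
Op 4 cut(1, 0): punch at orig (1,4); cuts so far [(1, 4)]; region rows[0,2) x cols[4,8) = 2x4
Op 5 cut(0, 1): punch at orig (0,5); cuts so far [(0, 5), (1, 4)]; region rows[0,2) x cols[4,8) = 2x4
Op 6 cut(1, 1): punch at orig (1,5); cuts so far [(0, 5), (1, 4), (1, 5)]; region rows[0,2) x cols[4,8) = 2x4
Unfold 1 (reflect across v@4): 6 holes -> [(0, 2), (0, 5), (1, 2), (1, 3), (1, 4), (1, 5)]
Unfold 2 (reflect across h@2): 12 holes -> [(0, 2), (0, 5), (1, 2), (1, 3), (1, 4), (1, 5), (2, 2), (2, 3), (2, 4), (2, 5), (3, 2), (3, 5)]
Unfold 3 (reflect across v@8): 24 holes -> [(0, 2), (0, 5), (0, 10), (0, 13), (1, 2), (1, 3), (1, 4), (1, 5), (1, 10), (1, 11), (1, 12), (1, 13), (2, 2), (2, 3), (2, 4), (2, 5), (2, 10), (2, 11), (2, 12), (2, 13), (3, 2), (3, 5), (3, 10), (3, 13)]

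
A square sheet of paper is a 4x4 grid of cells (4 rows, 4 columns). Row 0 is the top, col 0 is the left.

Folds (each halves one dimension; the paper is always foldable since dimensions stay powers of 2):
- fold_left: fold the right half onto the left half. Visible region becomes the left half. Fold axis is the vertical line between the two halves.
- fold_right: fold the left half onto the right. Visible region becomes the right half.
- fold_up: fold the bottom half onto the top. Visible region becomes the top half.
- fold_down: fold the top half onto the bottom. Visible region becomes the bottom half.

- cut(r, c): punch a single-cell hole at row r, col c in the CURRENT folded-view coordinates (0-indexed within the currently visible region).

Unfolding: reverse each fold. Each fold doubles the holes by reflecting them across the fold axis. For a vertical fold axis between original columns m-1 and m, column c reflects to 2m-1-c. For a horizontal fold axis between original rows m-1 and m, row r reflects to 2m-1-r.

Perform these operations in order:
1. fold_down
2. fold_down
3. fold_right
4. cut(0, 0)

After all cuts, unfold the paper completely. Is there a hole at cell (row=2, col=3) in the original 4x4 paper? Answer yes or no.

Answer: no

Derivation:
Op 1 fold_down: fold axis h@2; visible region now rows[2,4) x cols[0,4) = 2x4
Op 2 fold_down: fold axis h@3; visible region now rows[3,4) x cols[0,4) = 1x4
Op 3 fold_right: fold axis v@2; visible region now rows[3,4) x cols[2,4) = 1x2
Op 4 cut(0, 0): punch at orig (3,2); cuts so far [(3, 2)]; region rows[3,4) x cols[2,4) = 1x2
Unfold 1 (reflect across v@2): 2 holes -> [(3, 1), (3, 2)]
Unfold 2 (reflect across h@3): 4 holes -> [(2, 1), (2, 2), (3, 1), (3, 2)]
Unfold 3 (reflect across h@2): 8 holes -> [(0, 1), (0, 2), (1, 1), (1, 2), (2, 1), (2, 2), (3, 1), (3, 2)]
Holes: [(0, 1), (0, 2), (1, 1), (1, 2), (2, 1), (2, 2), (3, 1), (3, 2)]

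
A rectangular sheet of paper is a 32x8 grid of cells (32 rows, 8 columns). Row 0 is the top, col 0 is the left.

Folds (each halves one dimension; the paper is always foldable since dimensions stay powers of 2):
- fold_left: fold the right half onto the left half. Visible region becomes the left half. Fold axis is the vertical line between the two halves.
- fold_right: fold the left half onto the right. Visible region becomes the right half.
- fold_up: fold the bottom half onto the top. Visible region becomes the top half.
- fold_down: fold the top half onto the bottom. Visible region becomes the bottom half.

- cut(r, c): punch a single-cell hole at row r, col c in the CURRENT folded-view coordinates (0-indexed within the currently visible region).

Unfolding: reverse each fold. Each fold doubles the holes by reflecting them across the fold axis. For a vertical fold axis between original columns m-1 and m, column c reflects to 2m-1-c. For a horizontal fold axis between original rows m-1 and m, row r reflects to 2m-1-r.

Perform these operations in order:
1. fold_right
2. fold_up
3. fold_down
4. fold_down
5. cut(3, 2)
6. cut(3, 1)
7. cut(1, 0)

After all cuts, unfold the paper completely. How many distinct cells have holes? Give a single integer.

Op 1 fold_right: fold axis v@4; visible region now rows[0,32) x cols[4,8) = 32x4
Op 2 fold_up: fold axis h@16; visible region now rows[0,16) x cols[4,8) = 16x4
Op 3 fold_down: fold axis h@8; visible region now rows[8,16) x cols[4,8) = 8x4
Op 4 fold_down: fold axis h@12; visible region now rows[12,16) x cols[4,8) = 4x4
Op 5 cut(3, 2): punch at orig (15,6); cuts so far [(15, 6)]; region rows[12,16) x cols[4,8) = 4x4
Op 6 cut(3, 1): punch at orig (15,5); cuts so far [(15, 5), (15, 6)]; region rows[12,16) x cols[4,8) = 4x4
Op 7 cut(1, 0): punch at orig (13,4); cuts so far [(13, 4), (15, 5), (15, 6)]; region rows[12,16) x cols[4,8) = 4x4
Unfold 1 (reflect across h@12): 6 holes -> [(8, 5), (8, 6), (10, 4), (13, 4), (15, 5), (15, 6)]
Unfold 2 (reflect across h@8): 12 holes -> [(0, 5), (0, 6), (2, 4), (5, 4), (7, 5), (7, 6), (8, 5), (8, 6), (10, 4), (13, 4), (15, 5), (15, 6)]
Unfold 3 (reflect across h@16): 24 holes -> [(0, 5), (0, 6), (2, 4), (5, 4), (7, 5), (7, 6), (8, 5), (8, 6), (10, 4), (13, 4), (15, 5), (15, 6), (16, 5), (16, 6), (18, 4), (21, 4), (23, 5), (23, 6), (24, 5), (24, 6), (26, 4), (29, 4), (31, 5), (31, 6)]
Unfold 4 (reflect across v@4): 48 holes -> [(0, 1), (0, 2), (0, 5), (0, 6), (2, 3), (2, 4), (5, 3), (5, 4), (7, 1), (7, 2), (7, 5), (7, 6), (8, 1), (8, 2), (8, 5), (8, 6), (10, 3), (10, 4), (13, 3), (13, 4), (15, 1), (15, 2), (15, 5), (15, 6), (16, 1), (16, 2), (16, 5), (16, 6), (18, 3), (18, 4), (21, 3), (21, 4), (23, 1), (23, 2), (23, 5), (23, 6), (24, 1), (24, 2), (24, 5), (24, 6), (26, 3), (26, 4), (29, 3), (29, 4), (31, 1), (31, 2), (31, 5), (31, 6)]

Answer: 48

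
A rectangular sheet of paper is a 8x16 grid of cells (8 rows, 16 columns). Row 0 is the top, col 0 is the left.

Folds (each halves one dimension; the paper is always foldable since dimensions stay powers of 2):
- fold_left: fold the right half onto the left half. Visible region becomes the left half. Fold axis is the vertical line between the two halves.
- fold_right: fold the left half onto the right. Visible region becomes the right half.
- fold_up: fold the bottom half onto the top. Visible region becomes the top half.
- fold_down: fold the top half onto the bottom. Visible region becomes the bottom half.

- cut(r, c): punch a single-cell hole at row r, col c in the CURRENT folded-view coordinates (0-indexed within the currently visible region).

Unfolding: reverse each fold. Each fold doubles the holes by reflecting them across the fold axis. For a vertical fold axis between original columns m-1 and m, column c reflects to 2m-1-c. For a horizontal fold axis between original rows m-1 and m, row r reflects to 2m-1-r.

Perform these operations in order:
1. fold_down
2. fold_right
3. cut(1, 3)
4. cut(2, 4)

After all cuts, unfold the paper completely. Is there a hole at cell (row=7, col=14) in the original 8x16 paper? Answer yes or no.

Op 1 fold_down: fold axis h@4; visible region now rows[4,8) x cols[0,16) = 4x16
Op 2 fold_right: fold axis v@8; visible region now rows[4,8) x cols[8,16) = 4x8
Op 3 cut(1, 3): punch at orig (5,11); cuts so far [(5, 11)]; region rows[4,8) x cols[8,16) = 4x8
Op 4 cut(2, 4): punch at orig (6,12); cuts so far [(5, 11), (6, 12)]; region rows[4,8) x cols[8,16) = 4x8
Unfold 1 (reflect across v@8): 4 holes -> [(5, 4), (5, 11), (6, 3), (6, 12)]
Unfold 2 (reflect across h@4): 8 holes -> [(1, 3), (1, 12), (2, 4), (2, 11), (5, 4), (5, 11), (6, 3), (6, 12)]
Holes: [(1, 3), (1, 12), (2, 4), (2, 11), (5, 4), (5, 11), (6, 3), (6, 12)]

Answer: no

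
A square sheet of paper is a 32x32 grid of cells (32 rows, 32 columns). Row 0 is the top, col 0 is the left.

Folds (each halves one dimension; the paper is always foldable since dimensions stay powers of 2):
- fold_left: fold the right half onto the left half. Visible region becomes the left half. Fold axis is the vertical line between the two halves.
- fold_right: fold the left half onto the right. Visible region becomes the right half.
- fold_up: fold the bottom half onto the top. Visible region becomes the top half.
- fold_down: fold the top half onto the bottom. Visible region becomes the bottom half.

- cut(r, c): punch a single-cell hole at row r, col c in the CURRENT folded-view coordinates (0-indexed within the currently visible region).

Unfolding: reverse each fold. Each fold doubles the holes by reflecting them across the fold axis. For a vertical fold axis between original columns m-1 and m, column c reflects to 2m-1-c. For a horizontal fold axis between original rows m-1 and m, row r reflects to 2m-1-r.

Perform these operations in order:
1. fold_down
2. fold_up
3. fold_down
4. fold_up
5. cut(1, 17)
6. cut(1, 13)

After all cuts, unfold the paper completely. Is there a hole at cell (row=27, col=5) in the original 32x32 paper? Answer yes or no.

Answer: no

Derivation:
Op 1 fold_down: fold axis h@16; visible region now rows[16,32) x cols[0,32) = 16x32
Op 2 fold_up: fold axis h@24; visible region now rows[16,24) x cols[0,32) = 8x32
Op 3 fold_down: fold axis h@20; visible region now rows[20,24) x cols[0,32) = 4x32
Op 4 fold_up: fold axis h@22; visible region now rows[20,22) x cols[0,32) = 2x32
Op 5 cut(1, 17): punch at orig (21,17); cuts so far [(21, 17)]; region rows[20,22) x cols[0,32) = 2x32
Op 6 cut(1, 13): punch at orig (21,13); cuts so far [(21, 13), (21, 17)]; region rows[20,22) x cols[0,32) = 2x32
Unfold 1 (reflect across h@22): 4 holes -> [(21, 13), (21, 17), (22, 13), (22, 17)]
Unfold 2 (reflect across h@20): 8 holes -> [(17, 13), (17, 17), (18, 13), (18, 17), (21, 13), (21, 17), (22, 13), (22, 17)]
Unfold 3 (reflect across h@24): 16 holes -> [(17, 13), (17, 17), (18, 13), (18, 17), (21, 13), (21, 17), (22, 13), (22, 17), (25, 13), (25, 17), (26, 13), (26, 17), (29, 13), (29, 17), (30, 13), (30, 17)]
Unfold 4 (reflect across h@16): 32 holes -> [(1, 13), (1, 17), (2, 13), (2, 17), (5, 13), (5, 17), (6, 13), (6, 17), (9, 13), (9, 17), (10, 13), (10, 17), (13, 13), (13, 17), (14, 13), (14, 17), (17, 13), (17, 17), (18, 13), (18, 17), (21, 13), (21, 17), (22, 13), (22, 17), (25, 13), (25, 17), (26, 13), (26, 17), (29, 13), (29, 17), (30, 13), (30, 17)]
Holes: [(1, 13), (1, 17), (2, 13), (2, 17), (5, 13), (5, 17), (6, 13), (6, 17), (9, 13), (9, 17), (10, 13), (10, 17), (13, 13), (13, 17), (14, 13), (14, 17), (17, 13), (17, 17), (18, 13), (18, 17), (21, 13), (21, 17), (22, 13), (22, 17), (25, 13), (25, 17), (26, 13), (26, 17), (29, 13), (29, 17), (30, 13), (30, 17)]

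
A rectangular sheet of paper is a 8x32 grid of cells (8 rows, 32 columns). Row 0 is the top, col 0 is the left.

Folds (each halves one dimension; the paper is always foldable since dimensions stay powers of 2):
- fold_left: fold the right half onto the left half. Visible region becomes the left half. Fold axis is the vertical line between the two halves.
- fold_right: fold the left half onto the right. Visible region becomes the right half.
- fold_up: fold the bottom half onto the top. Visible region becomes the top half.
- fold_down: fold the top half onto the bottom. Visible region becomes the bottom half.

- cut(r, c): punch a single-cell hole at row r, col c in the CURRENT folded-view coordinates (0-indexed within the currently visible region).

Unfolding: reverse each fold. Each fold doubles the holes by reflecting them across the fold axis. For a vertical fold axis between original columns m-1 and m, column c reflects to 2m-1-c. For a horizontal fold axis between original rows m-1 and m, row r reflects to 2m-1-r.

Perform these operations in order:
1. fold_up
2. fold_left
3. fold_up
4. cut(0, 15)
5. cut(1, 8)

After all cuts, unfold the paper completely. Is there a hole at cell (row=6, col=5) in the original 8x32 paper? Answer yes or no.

Answer: no

Derivation:
Op 1 fold_up: fold axis h@4; visible region now rows[0,4) x cols[0,32) = 4x32
Op 2 fold_left: fold axis v@16; visible region now rows[0,4) x cols[0,16) = 4x16
Op 3 fold_up: fold axis h@2; visible region now rows[0,2) x cols[0,16) = 2x16
Op 4 cut(0, 15): punch at orig (0,15); cuts so far [(0, 15)]; region rows[0,2) x cols[0,16) = 2x16
Op 5 cut(1, 8): punch at orig (1,8); cuts so far [(0, 15), (1, 8)]; region rows[0,2) x cols[0,16) = 2x16
Unfold 1 (reflect across h@2): 4 holes -> [(0, 15), (1, 8), (2, 8), (3, 15)]
Unfold 2 (reflect across v@16): 8 holes -> [(0, 15), (0, 16), (1, 8), (1, 23), (2, 8), (2, 23), (3, 15), (3, 16)]
Unfold 3 (reflect across h@4): 16 holes -> [(0, 15), (0, 16), (1, 8), (1, 23), (2, 8), (2, 23), (3, 15), (3, 16), (4, 15), (4, 16), (5, 8), (5, 23), (6, 8), (6, 23), (7, 15), (7, 16)]
Holes: [(0, 15), (0, 16), (1, 8), (1, 23), (2, 8), (2, 23), (3, 15), (3, 16), (4, 15), (4, 16), (5, 8), (5, 23), (6, 8), (6, 23), (7, 15), (7, 16)]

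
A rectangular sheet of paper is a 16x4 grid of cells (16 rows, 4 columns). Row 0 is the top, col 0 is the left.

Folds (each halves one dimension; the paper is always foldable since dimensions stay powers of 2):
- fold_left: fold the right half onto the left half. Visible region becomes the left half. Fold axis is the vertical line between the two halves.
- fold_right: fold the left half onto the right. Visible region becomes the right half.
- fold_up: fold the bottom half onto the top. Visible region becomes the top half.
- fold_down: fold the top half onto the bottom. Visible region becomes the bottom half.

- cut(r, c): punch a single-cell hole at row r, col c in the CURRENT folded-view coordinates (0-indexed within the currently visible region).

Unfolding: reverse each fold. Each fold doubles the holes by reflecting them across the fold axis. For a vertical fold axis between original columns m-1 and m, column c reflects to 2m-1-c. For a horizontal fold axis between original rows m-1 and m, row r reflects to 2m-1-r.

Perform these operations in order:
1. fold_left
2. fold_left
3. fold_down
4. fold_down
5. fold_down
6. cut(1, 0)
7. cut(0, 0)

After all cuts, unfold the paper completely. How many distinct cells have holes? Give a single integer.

Answer: 64

Derivation:
Op 1 fold_left: fold axis v@2; visible region now rows[0,16) x cols[0,2) = 16x2
Op 2 fold_left: fold axis v@1; visible region now rows[0,16) x cols[0,1) = 16x1
Op 3 fold_down: fold axis h@8; visible region now rows[8,16) x cols[0,1) = 8x1
Op 4 fold_down: fold axis h@12; visible region now rows[12,16) x cols[0,1) = 4x1
Op 5 fold_down: fold axis h@14; visible region now rows[14,16) x cols[0,1) = 2x1
Op 6 cut(1, 0): punch at orig (15,0); cuts so far [(15, 0)]; region rows[14,16) x cols[0,1) = 2x1
Op 7 cut(0, 0): punch at orig (14,0); cuts so far [(14, 0), (15, 0)]; region rows[14,16) x cols[0,1) = 2x1
Unfold 1 (reflect across h@14): 4 holes -> [(12, 0), (13, 0), (14, 0), (15, 0)]
Unfold 2 (reflect across h@12): 8 holes -> [(8, 0), (9, 0), (10, 0), (11, 0), (12, 0), (13, 0), (14, 0), (15, 0)]
Unfold 3 (reflect across h@8): 16 holes -> [(0, 0), (1, 0), (2, 0), (3, 0), (4, 0), (5, 0), (6, 0), (7, 0), (8, 0), (9, 0), (10, 0), (11, 0), (12, 0), (13, 0), (14, 0), (15, 0)]
Unfold 4 (reflect across v@1): 32 holes -> [(0, 0), (0, 1), (1, 0), (1, 1), (2, 0), (2, 1), (3, 0), (3, 1), (4, 0), (4, 1), (5, 0), (5, 1), (6, 0), (6, 1), (7, 0), (7, 1), (8, 0), (8, 1), (9, 0), (9, 1), (10, 0), (10, 1), (11, 0), (11, 1), (12, 0), (12, 1), (13, 0), (13, 1), (14, 0), (14, 1), (15, 0), (15, 1)]
Unfold 5 (reflect across v@2): 64 holes -> [(0, 0), (0, 1), (0, 2), (0, 3), (1, 0), (1, 1), (1, 2), (1, 3), (2, 0), (2, 1), (2, 2), (2, 3), (3, 0), (3, 1), (3, 2), (3, 3), (4, 0), (4, 1), (4, 2), (4, 3), (5, 0), (5, 1), (5, 2), (5, 3), (6, 0), (6, 1), (6, 2), (6, 3), (7, 0), (7, 1), (7, 2), (7, 3), (8, 0), (8, 1), (8, 2), (8, 3), (9, 0), (9, 1), (9, 2), (9, 3), (10, 0), (10, 1), (10, 2), (10, 3), (11, 0), (11, 1), (11, 2), (11, 3), (12, 0), (12, 1), (12, 2), (12, 3), (13, 0), (13, 1), (13, 2), (13, 3), (14, 0), (14, 1), (14, 2), (14, 3), (15, 0), (15, 1), (15, 2), (15, 3)]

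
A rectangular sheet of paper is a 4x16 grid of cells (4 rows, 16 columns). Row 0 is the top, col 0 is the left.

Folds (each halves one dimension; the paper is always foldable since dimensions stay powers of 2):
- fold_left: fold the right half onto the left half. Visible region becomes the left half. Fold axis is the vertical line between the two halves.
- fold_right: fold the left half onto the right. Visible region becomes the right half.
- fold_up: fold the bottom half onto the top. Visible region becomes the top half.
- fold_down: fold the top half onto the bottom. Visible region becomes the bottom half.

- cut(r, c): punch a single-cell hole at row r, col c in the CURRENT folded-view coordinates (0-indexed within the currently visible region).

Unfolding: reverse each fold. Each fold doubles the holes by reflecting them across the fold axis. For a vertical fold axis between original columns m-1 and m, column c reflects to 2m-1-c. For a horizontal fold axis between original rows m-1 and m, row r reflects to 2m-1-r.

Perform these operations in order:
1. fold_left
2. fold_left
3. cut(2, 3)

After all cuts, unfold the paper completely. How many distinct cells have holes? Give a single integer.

Answer: 4

Derivation:
Op 1 fold_left: fold axis v@8; visible region now rows[0,4) x cols[0,8) = 4x8
Op 2 fold_left: fold axis v@4; visible region now rows[0,4) x cols[0,4) = 4x4
Op 3 cut(2, 3): punch at orig (2,3); cuts so far [(2, 3)]; region rows[0,4) x cols[0,4) = 4x4
Unfold 1 (reflect across v@4): 2 holes -> [(2, 3), (2, 4)]
Unfold 2 (reflect across v@8): 4 holes -> [(2, 3), (2, 4), (2, 11), (2, 12)]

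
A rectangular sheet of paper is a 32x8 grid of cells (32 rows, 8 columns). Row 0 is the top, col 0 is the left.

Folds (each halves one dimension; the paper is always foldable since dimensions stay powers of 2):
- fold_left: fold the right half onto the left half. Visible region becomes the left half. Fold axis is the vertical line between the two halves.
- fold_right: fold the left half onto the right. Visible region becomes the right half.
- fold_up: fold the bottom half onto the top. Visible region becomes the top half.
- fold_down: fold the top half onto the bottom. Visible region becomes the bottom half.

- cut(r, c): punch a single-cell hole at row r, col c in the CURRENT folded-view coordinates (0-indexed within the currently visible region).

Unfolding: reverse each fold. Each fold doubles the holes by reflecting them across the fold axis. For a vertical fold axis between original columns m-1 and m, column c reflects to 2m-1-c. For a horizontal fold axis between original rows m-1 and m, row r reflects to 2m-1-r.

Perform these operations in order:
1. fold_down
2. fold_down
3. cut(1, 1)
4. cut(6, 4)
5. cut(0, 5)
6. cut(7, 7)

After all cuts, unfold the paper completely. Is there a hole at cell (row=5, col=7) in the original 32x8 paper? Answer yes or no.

Answer: no

Derivation:
Op 1 fold_down: fold axis h@16; visible region now rows[16,32) x cols[0,8) = 16x8
Op 2 fold_down: fold axis h@24; visible region now rows[24,32) x cols[0,8) = 8x8
Op 3 cut(1, 1): punch at orig (25,1); cuts so far [(25, 1)]; region rows[24,32) x cols[0,8) = 8x8
Op 4 cut(6, 4): punch at orig (30,4); cuts so far [(25, 1), (30, 4)]; region rows[24,32) x cols[0,8) = 8x8
Op 5 cut(0, 5): punch at orig (24,5); cuts so far [(24, 5), (25, 1), (30, 4)]; region rows[24,32) x cols[0,8) = 8x8
Op 6 cut(7, 7): punch at orig (31,7); cuts so far [(24, 5), (25, 1), (30, 4), (31, 7)]; region rows[24,32) x cols[0,8) = 8x8
Unfold 1 (reflect across h@24): 8 holes -> [(16, 7), (17, 4), (22, 1), (23, 5), (24, 5), (25, 1), (30, 4), (31, 7)]
Unfold 2 (reflect across h@16): 16 holes -> [(0, 7), (1, 4), (6, 1), (7, 5), (8, 5), (9, 1), (14, 4), (15, 7), (16, 7), (17, 4), (22, 1), (23, 5), (24, 5), (25, 1), (30, 4), (31, 7)]
Holes: [(0, 7), (1, 4), (6, 1), (7, 5), (8, 5), (9, 1), (14, 4), (15, 7), (16, 7), (17, 4), (22, 1), (23, 5), (24, 5), (25, 1), (30, 4), (31, 7)]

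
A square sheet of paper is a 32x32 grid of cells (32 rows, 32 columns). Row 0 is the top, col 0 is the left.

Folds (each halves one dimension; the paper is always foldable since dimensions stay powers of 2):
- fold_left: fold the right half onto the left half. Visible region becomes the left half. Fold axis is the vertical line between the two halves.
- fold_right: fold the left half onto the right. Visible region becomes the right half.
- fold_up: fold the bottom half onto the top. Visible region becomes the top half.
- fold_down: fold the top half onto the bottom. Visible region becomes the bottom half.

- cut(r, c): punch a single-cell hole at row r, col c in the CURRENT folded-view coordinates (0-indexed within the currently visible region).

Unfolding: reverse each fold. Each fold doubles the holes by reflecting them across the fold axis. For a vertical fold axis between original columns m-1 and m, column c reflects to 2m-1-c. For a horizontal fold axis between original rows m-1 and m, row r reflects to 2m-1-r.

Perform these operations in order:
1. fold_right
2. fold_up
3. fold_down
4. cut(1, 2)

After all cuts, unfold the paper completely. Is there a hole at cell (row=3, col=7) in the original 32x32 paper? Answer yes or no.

Op 1 fold_right: fold axis v@16; visible region now rows[0,32) x cols[16,32) = 32x16
Op 2 fold_up: fold axis h@16; visible region now rows[0,16) x cols[16,32) = 16x16
Op 3 fold_down: fold axis h@8; visible region now rows[8,16) x cols[16,32) = 8x16
Op 4 cut(1, 2): punch at orig (9,18); cuts so far [(9, 18)]; region rows[8,16) x cols[16,32) = 8x16
Unfold 1 (reflect across h@8): 2 holes -> [(6, 18), (9, 18)]
Unfold 2 (reflect across h@16): 4 holes -> [(6, 18), (9, 18), (22, 18), (25, 18)]
Unfold 3 (reflect across v@16): 8 holes -> [(6, 13), (6, 18), (9, 13), (9, 18), (22, 13), (22, 18), (25, 13), (25, 18)]
Holes: [(6, 13), (6, 18), (9, 13), (9, 18), (22, 13), (22, 18), (25, 13), (25, 18)]

Answer: no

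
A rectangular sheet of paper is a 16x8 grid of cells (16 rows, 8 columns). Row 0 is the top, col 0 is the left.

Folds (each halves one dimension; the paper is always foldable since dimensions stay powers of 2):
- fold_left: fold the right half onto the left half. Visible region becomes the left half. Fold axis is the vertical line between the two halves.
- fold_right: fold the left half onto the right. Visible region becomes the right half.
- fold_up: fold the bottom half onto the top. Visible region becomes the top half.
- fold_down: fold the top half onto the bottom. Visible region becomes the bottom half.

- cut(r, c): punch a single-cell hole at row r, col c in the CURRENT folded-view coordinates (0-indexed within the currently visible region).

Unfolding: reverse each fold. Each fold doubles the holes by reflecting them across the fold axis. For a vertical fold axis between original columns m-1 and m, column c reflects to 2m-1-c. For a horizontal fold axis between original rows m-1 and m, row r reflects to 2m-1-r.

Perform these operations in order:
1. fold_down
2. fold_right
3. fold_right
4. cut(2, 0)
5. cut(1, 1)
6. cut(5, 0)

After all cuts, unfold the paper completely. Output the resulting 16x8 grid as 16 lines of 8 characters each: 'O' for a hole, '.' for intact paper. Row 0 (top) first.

Op 1 fold_down: fold axis h@8; visible region now rows[8,16) x cols[0,8) = 8x8
Op 2 fold_right: fold axis v@4; visible region now rows[8,16) x cols[4,8) = 8x4
Op 3 fold_right: fold axis v@6; visible region now rows[8,16) x cols[6,8) = 8x2
Op 4 cut(2, 0): punch at orig (10,6); cuts so far [(10, 6)]; region rows[8,16) x cols[6,8) = 8x2
Op 5 cut(1, 1): punch at orig (9,7); cuts so far [(9, 7), (10, 6)]; region rows[8,16) x cols[6,8) = 8x2
Op 6 cut(5, 0): punch at orig (13,6); cuts so far [(9, 7), (10, 6), (13, 6)]; region rows[8,16) x cols[6,8) = 8x2
Unfold 1 (reflect across v@6): 6 holes -> [(9, 4), (9, 7), (10, 5), (10, 6), (13, 5), (13, 6)]
Unfold 2 (reflect across v@4): 12 holes -> [(9, 0), (9, 3), (9, 4), (9, 7), (10, 1), (10, 2), (10, 5), (10, 6), (13, 1), (13, 2), (13, 5), (13, 6)]
Unfold 3 (reflect across h@8): 24 holes -> [(2, 1), (2, 2), (2, 5), (2, 6), (5, 1), (5, 2), (5, 5), (5, 6), (6, 0), (6, 3), (6, 4), (6, 7), (9, 0), (9, 3), (9, 4), (9, 7), (10, 1), (10, 2), (10, 5), (10, 6), (13, 1), (13, 2), (13, 5), (13, 6)]

Answer: ........
........
.OO..OO.
........
........
.OO..OO.
O..OO..O
........
........
O..OO..O
.OO..OO.
........
........
.OO..OO.
........
........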